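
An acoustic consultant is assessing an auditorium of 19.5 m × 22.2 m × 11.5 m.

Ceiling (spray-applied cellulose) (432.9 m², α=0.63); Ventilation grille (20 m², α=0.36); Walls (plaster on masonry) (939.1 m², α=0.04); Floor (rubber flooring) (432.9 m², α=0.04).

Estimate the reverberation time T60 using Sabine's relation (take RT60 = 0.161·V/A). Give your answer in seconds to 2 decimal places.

A = Σ Sᵢαᵢ = 432.9×0.63 + 20×0.36 + 939.1×0.04 + 432.9×0.04 = 334.807 sabins.
Volume V = 19.5 × 22.2 × 11.5 = 4978.35 m³.
RT60 = 0.161 · V / A = 0.161 × 4978.35 / 334.807 = 2.39 s.

2.39 s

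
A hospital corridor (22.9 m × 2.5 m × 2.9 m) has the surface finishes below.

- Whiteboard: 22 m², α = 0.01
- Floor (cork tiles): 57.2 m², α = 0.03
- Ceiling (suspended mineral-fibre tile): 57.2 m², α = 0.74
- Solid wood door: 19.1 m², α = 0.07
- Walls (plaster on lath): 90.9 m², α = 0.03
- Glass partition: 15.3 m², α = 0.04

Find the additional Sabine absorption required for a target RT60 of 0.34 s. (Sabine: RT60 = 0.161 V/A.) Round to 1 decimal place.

Summing Sᵢαᵢ: 0.220 + 1.716 + 42.328 + 1.337 + 2.727 + 0.612 → A₁ = 48.940 sabins.
For T = 0.34 s, need A₂ = 0.161·V/T = 0.161·166.025/0.34 = 78.618 sabins.
ΔA = A₂ − A₁ = 78.618 − 48.940 = 29.7 sabins.

29.7 sabins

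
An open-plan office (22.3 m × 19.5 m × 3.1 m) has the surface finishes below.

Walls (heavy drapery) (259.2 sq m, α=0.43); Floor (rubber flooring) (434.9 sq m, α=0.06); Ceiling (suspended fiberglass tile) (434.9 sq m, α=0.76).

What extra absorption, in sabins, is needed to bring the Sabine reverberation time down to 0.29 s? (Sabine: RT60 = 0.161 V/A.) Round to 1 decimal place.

280.3 sabins

A₁ = Σ Sᵢαᵢ = 259.2*0.43 + 434.9*0.06 + 434.9*0.76 = 468.074 sabins.
V = 1348.035 m³. Required absorption A₂ = 0.161 × 1348.035 / 0.29 = 748.392 sabins.
ΔA = A₂ − A₁ = 748.392 − 468.074 = 280.3 sabins.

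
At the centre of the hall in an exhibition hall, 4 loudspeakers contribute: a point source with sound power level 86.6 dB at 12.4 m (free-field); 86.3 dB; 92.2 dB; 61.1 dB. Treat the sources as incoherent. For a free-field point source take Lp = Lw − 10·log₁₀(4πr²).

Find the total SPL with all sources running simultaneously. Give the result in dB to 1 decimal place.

Source at 12.4 m: Lp = 86.6 − 10·log₁₀(4π·12.4²) = 86.6 − 10·log₁₀(1932.205) = 53.7 dB.
Converting to relative power and adding: 10^(53.7/10) + 10^(86.3/10) + 10^(92.2/10) + 10^(61.1/10) = 2.088e+09.
L_total = 10·log₁₀(2.088e+09) = 93.2 dB.

93.2 dB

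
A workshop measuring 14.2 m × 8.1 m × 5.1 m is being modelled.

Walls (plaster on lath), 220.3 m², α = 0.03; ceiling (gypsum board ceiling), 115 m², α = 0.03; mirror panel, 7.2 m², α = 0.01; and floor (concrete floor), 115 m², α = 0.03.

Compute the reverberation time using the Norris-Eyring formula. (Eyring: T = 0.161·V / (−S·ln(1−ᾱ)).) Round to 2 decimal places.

6.85 s

Total surface area S = 220.3 + 115 + 7.2 + 115 = 457.5 m².
Σ(Sᵢαᵢ) = 220.3×0.03 + 115×0.03 + 7.2×0.01 + 115×0.03 = 13.581.
ᾱ = 13.581 / 457.5 = 0.0297.
Eyring denominator: −S ln(1−ᾱ) = 13.794.
V = 14.2 × 8.1 × 5.1 = 586.602 m³.
T = 0.161·V/[−S·ln(1−ᾱ)] = 0.161·586.602/13.794 = 6.85 s.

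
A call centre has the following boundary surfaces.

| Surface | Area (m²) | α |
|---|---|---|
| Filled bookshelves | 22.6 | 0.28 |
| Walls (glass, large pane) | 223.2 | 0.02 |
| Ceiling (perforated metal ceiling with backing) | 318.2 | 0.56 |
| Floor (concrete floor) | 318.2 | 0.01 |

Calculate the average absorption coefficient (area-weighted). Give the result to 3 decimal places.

0.218

S = Σ Sᵢ = 22.6 + 223.2 + 318.2 + 318.2 = 882.2 m².
Σ(Sᵢαᵢ) = 22.6·0.28 + 223.2·0.02 + 318.2·0.56 + 318.2·0.01 = 192.166.
ᾱ = 192.166 / 882.2 = 0.218.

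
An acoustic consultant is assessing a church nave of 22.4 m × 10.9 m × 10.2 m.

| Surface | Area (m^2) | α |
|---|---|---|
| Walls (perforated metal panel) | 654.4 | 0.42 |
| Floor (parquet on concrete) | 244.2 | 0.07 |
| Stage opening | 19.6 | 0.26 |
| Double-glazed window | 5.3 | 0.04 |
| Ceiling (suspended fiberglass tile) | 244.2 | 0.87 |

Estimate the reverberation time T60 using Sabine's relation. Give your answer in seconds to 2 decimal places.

0.79 sec

A = Σ Sᵢαᵢ = 654.4×0.42 + 244.2×0.07 + 19.6×0.26 + 5.3×0.04 + 244.2×0.87 = 509.704 sabins.
V = 22.4·10.9·10.2 = 2490.432 m³.
T = 0.161 V/A = 0.161·2490.432/509.704 = 0.79 s.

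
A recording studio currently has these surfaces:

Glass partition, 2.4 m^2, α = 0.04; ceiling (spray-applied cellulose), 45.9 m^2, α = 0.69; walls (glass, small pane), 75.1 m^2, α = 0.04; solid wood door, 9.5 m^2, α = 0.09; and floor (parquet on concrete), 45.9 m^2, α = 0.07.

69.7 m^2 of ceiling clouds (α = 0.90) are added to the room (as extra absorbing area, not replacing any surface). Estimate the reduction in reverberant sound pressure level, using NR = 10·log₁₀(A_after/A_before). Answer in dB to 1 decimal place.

Equivalent absorption area: A_before = 2.4*0.04 + 45.9*0.69 + 75.1*0.04 + 9.5*0.09 + 45.9*0.07 = 38.839 m^2.
Treatment contributes 69.7·0.90 = 62.730 sabins.
A_after = 38.839 + 62.730 = 101.569 sabins.
NR = 10·log₁₀(101.569/38.839) = 4.2 dB.

4.2 dB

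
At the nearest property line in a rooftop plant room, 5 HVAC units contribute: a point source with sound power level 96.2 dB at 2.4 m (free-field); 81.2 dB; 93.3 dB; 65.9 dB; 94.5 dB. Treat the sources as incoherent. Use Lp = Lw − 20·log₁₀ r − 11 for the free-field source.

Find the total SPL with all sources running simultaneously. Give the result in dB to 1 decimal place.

97.1 dB

Source at 2.4 m: Lp = 96.2 − 20·log₁₀(2.4) − 11 = 77.6 dB.
Converting to relative power and adding: 10^(77.6/10) + 10^(81.2/10) + 10^(93.3/10) + 10^(65.9/10) + 10^(94.5/10) = 5.15e+09.
Combined level = 10 log₁₀(5.15e+09) = 97.1 dB.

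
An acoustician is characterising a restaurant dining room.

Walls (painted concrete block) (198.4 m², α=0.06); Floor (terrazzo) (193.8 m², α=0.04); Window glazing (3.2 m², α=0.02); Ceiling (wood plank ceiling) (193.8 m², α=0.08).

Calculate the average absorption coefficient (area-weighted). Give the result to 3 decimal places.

0.060

Total surface area S = 589.2 m².
Σ(Sᵢαᵢ) = 198.4*0.06 + 193.8*0.04 + 3.2*0.02 + 193.8*0.08 = 35.224.
ᾱ = A/S = 0.060.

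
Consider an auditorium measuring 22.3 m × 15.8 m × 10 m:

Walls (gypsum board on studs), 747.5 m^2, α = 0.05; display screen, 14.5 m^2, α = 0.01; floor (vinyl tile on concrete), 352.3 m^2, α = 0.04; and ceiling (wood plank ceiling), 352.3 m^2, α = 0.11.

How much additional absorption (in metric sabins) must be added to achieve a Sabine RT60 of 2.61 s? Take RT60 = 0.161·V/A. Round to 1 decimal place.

Equivalent absorption area: A₁ = 747.5×0.05 + 14.5×0.01 + 352.3×0.04 + 352.3×0.11 = 90.365 m^2.
For T = 2.61 s, need A₂ = 0.161·V/T = 0.161·3523.4/2.61 = 217.344 sabins.
Additional absorption ΔA = 217.344 − 90.365 = 127.0 sabins.

127.0 sabins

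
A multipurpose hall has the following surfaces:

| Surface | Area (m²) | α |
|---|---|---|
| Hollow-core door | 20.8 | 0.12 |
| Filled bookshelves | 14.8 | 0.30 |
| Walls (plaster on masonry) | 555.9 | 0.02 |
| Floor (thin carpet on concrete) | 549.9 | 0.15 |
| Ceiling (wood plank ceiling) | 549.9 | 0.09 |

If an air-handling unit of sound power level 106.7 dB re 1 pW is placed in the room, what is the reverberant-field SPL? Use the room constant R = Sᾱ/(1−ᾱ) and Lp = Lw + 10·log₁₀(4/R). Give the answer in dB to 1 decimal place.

90.6 dB

Σ(Sᵢαᵢ) = 20.8·0.12 + 14.8·0.30 + 555.9·0.02 + 549.9·0.15 + 549.9·0.09 = 150.030; total area S = 1691.3 m².
ᾱ = 150.030/1691.3 = 0.0887; R = Sᾱ/(1−ᾱ) = 150.030/(1−0.0887) = 164.633 m².
Lp = Lw + 10 log₁₀(4/R) = 106.7 -16.14 = 90.6 dB.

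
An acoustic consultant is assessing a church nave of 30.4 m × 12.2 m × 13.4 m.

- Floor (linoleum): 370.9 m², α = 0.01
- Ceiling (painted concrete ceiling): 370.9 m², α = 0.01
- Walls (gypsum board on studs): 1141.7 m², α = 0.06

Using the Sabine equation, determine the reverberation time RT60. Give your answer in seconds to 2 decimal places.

A = Σ Sᵢαᵢ = 370.9·0.01 + 370.9·0.01 + 1141.7·0.06 = 75.920 sabins.
V = 30.4·12.2·13.4 = 4969.792 m³.
Sabine: RT60 = 0.161 × 4969.792 / 75.920 = 10.54 s.

10.54 sec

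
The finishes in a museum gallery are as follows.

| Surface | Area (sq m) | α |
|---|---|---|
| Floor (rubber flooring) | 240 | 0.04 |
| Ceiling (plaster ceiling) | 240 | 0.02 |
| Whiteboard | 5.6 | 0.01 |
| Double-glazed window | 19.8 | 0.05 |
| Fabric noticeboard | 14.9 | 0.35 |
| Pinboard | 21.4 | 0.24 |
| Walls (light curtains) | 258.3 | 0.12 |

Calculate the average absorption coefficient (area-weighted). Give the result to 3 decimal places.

0.071

S = Σ Sᵢ = 240 + 240 + 5.6 + 19.8 + 14.9 + 21.4 + 258.3 = 800.0 sq m.
Σ(Sᵢαᵢ) = 240·0.04 + 240·0.02 + 5.6·0.01 + 19.8·0.05 + 14.9·0.35 + 21.4·0.24 + 258.3·0.12 = 56.793.
ᾱ = A/S = 0.071.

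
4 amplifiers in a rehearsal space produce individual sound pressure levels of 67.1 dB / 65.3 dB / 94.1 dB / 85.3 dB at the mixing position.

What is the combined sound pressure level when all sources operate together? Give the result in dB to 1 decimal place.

Sum in the linear (power) domain: Σ 10^(Lᵢ/10) = 10^(67.1/10) + 10^(65.3/10) + 10^(94.1/10) + 10^(85.3/10) = 2.918e+09.
Back to dB: 10·log₁₀ Σ = 94.7 dB.

94.7 dB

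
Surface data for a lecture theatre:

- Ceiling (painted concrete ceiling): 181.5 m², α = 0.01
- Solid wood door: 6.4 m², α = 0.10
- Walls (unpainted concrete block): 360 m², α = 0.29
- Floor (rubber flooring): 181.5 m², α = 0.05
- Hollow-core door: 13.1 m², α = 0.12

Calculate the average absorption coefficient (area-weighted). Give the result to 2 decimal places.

Total surface area S = 742.5 m².
A = 181.5*0.01 + 6.4*0.10 + 360*0.29 + 181.5*0.05 + 13.1*0.12 = 117.502 sabins.
ᾱ = 117.502 / 742.5 = 0.16.

0.16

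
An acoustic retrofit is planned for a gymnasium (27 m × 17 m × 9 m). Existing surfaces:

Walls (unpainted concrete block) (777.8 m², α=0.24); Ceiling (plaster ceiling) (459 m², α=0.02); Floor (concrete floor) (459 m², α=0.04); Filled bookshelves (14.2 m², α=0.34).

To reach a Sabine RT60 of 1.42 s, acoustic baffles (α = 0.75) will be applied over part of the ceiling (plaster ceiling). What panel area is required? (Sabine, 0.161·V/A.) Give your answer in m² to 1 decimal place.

A₁ = Σ Sᵢαᵢ = 777.8*0.24 + 459*0.02 + 459*0.04 + 14.2*0.34 = 219.040 sabins.
Required A₂ = 0.161·4131/1.42 = 468.374 sabins.
Absorption to add: 468.374 − 219.040 = 249.334 sabins.
Each m² of panel replacing the ceiling (plaster ceiling) adds (0.75 − 0.02) = 0.73 sabins.
Panel area = 249.334 / 0.73 = 341.6 m².

341.6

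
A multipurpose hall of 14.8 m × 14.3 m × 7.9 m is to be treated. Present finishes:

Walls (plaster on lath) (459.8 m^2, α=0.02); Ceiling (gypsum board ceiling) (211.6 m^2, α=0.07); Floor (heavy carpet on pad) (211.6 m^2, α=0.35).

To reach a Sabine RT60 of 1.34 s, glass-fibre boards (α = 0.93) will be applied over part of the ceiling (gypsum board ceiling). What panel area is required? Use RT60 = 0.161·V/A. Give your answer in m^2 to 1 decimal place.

119.6

Total absorption A₁ = 459.8*0.02 + 211.6*0.07 + 211.6*0.35
  = 9.196 + 14.812 + 74.060 = 98.068 m^2 sabins.
V = 1671.956 m³. Target absorption A₂ = 0.161 × 1671.956 / 1.34 = 200.884 sabins.
Absorption to add: 200.884 − 98.068 = 102.816 sabins.
Net gain per m^2: Δα = 0.93 − 0.07 = 0.86.
Area = ΔA/Δα = 102.816/0.86 = 119.6 m^2.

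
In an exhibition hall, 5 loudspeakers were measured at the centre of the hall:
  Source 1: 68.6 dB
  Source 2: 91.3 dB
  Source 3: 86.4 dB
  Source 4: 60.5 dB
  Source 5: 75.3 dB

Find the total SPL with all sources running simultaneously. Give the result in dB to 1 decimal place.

92.6 dB

Sum in the linear (power) domain: Σ 10^(Lᵢ/10) = 10^(68.6/10) + 10^(91.3/10) + 10^(86.4/10) + 10^(60.5/10) + 10^(75.3/10) = 1.828e+09.
L_total = 10·log₁₀(1.828e+09) = 92.6 dB.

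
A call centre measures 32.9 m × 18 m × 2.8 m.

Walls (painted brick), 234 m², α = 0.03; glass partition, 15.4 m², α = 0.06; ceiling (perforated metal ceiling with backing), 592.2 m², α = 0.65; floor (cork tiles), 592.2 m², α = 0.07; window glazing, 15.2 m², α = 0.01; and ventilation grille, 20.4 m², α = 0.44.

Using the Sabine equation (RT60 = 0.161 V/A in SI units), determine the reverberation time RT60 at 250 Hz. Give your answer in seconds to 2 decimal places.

0.60 s

Equivalent absorption area: A = 234×0.03 + 15.4×0.06 + 592.2×0.65 + 592.2×0.07 + 15.2×0.01 + 20.4×0.44 = 443.456 m².
V = 32.9·18·2.8 = 1658.16 m³.
RT60 = 0.161 · V / A = 0.161 × 1658.16 / 443.456 = 0.60 s.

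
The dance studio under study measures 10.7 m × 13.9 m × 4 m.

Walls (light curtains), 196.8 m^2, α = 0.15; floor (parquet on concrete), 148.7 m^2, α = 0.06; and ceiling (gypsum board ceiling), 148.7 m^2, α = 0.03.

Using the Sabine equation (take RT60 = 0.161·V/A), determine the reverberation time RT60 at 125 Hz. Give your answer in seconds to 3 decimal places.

2.233 s

Summing Sᵢαᵢ: 29.520 + 8.922 + 4.461 → A = 42.903 sabins.
V = 10.7·13.9·4 = 594.92 m³.
Sabine: RT60 = 0.161 × 594.92 / 42.903 = 2.233 s.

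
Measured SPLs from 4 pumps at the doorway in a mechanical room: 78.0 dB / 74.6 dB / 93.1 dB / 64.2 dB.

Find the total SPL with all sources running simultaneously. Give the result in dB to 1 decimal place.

93.3 dB

Σ 10^(Lᵢ/10) = 2.136e+09.
L_total = 10·log₁₀(2.136e+09) = 93.3 dB.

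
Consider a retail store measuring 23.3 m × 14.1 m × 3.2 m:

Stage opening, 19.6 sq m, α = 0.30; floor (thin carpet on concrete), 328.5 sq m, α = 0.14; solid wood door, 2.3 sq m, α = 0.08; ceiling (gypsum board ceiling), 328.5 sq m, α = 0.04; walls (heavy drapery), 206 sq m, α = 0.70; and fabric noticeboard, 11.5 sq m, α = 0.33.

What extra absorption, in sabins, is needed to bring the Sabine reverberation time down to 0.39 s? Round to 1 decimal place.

220.8 sabins

Equivalent absorption area: A₁ = 19.6*0.30 + 328.5*0.14 + 2.3*0.08 + 328.5*0.04 + 206*0.70 + 11.5*0.33 = 213.189 sq m.
Target A₂ = 0.161·1051.296/0.39 = 433.997 sabins (V = 1051.296 m³).
Shortfall: 433.997 − 213.189 = 220.8 sabins.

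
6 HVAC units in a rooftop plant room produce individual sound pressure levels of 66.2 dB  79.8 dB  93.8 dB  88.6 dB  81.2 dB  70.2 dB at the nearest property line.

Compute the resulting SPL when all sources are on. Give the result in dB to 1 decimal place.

95.3 dB

Converting to relative power and adding: 10^(66.2/10) + 10^(79.8/10) + 10^(93.8/10) + 10^(88.6/10) + 10^(81.2/10) + 10^(70.2/10) = 3.365e+09.
Combined level = 10 log₁₀(3.365e+09) = 95.3 dB.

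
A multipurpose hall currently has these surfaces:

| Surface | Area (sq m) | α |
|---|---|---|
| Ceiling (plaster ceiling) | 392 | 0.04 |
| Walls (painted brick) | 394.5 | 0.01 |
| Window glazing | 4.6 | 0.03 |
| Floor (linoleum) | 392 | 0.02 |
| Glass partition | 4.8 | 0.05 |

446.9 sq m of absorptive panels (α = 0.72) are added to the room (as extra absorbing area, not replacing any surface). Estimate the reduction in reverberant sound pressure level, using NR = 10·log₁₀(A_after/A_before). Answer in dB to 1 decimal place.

11.0 dB

Total absorption A_before = 392*0.04 + 394.5*0.01 + 4.6*0.03 + 392*0.02 + 4.8*0.05
  = 15.680 + 3.945 + 0.138 + 7.840 + 0.240 = 27.843 sq m sabins.
Added absorption = 446.9 × 0.72 = 321.768 sabins.
A_after = 27.843 + 321.768 = 349.611 sabins.
Reduction = 10 log₁₀(A_after/A_before) = 10 log₁₀(12.5565) = 11.0 dB.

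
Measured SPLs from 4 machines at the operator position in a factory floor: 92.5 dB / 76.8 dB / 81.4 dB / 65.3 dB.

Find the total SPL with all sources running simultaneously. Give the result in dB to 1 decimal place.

92.9 dB

Converting to relative power and adding: 10^(92.5/10) + 10^(76.8/10) + 10^(81.4/10) + 10^(65.3/10) = 1.968e+09.
Combined level = 10 log₁₀(1.968e+09) = 92.9 dB.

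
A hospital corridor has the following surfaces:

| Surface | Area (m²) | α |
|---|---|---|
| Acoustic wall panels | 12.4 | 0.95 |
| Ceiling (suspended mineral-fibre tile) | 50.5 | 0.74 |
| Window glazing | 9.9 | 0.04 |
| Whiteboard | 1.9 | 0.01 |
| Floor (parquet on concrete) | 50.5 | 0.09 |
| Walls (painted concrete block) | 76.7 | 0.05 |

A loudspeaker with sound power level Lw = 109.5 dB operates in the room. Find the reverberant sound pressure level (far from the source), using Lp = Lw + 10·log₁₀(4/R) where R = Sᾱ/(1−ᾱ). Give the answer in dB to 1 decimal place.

Σ(Sᵢαᵢ) = 12.4·0.95 + 50.5·0.74 + 9.9·0.04 + 1.9·0.01 + 50.5·0.09 + 76.7·0.05 = 57.945; total area S = 201.9 m².
ᾱ = 57.945/201.9 = 0.2870; R = Sᾱ/(1−ᾱ) = 57.945/(1−0.2870) = 81.269 m².
Lp = 109.5 + 10·log₁₀(4/81.269) = 109.5 + (-13.08) = 96.4 dB.

96.4 dB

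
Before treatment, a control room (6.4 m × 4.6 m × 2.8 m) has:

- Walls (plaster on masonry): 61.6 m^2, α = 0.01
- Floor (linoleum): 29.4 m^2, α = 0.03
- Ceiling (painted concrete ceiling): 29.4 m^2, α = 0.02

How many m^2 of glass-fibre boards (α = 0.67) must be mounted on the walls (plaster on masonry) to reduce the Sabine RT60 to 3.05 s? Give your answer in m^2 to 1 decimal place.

3.4

Equivalent absorption area: A₁ = 61.6×0.01 + 29.4×0.03 + 29.4×0.02 = 2.086 m^2.
Required A₂ = 0.161·82.432/3.05 = 4.351 sabins.
Absorption to add: 4.351 − 2.086 = 2.265 sabins.
Net gain per m^2: Δα = 0.67 − 0.01 = 0.66.
Panel area = 2.265 / 0.66 = 3.4 m^2.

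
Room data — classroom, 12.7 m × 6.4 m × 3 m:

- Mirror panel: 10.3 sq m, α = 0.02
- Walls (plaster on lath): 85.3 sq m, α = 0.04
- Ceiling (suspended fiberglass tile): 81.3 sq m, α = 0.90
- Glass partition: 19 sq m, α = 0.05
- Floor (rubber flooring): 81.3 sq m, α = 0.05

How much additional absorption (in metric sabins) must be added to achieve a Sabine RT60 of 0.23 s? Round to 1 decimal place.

88.9 sabins

A₁ = Σ Sᵢαᵢ = 10.3·0.02 + 85.3·0.04 + 81.3·0.90 + 19·0.05 + 81.3·0.05 = 81.803 sabins.
V = 243.84 m³. Required absorption A₂ = 0.161 × 243.84 / 0.23 = 170.688 sabins.
Additional absorption ΔA = 170.688 − 81.803 = 88.9 sabins.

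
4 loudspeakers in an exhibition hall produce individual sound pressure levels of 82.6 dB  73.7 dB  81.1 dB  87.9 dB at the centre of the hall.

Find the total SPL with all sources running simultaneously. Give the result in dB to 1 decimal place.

Converting to relative power and adding: 10^(82.6/10) + 10^(73.7/10) + 10^(81.1/10) + 10^(87.9/10) = 9.508e+08.
Combined level = 10 log₁₀(9.508e+08) = 89.8 dB.

89.8 dB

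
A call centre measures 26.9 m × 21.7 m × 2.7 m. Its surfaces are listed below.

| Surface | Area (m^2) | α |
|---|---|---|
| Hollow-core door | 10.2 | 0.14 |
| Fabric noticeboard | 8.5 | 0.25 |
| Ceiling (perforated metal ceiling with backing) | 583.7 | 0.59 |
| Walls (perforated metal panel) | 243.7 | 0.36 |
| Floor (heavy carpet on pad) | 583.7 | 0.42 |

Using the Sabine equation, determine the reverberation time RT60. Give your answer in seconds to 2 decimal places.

Total absorption A = 10.2·0.14 + 8.5·0.25 + 583.7·0.59 + 243.7·0.36 + 583.7·0.42
  = 1.428 + 2.125 + 344.383 + 87.732 + 245.154 = 680.822 m^2 sabins.
Room volume: 1576.071 m³.
Sabine: RT60 = 0.161 × 1576.071 / 680.822 = 0.37 s.

0.37 s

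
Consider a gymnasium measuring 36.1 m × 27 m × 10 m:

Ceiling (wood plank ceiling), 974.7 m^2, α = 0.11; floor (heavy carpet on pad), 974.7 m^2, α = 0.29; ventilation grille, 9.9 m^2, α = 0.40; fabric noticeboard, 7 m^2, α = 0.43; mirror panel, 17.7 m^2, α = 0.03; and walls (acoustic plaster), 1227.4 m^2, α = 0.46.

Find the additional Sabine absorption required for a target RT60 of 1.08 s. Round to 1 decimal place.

491.0 sabins

Total absorption A₁ = 974.7·0.11 + 974.7·0.29 + 9.9·0.40 + 7·0.43 + 17.7·0.03 + 1227.4·0.46
  = 107.217 + 282.663 + 3.960 + 3.010 + 0.531 + 564.604 = 961.985 m^2 sabins.
V = 9747 m³. Required absorption A₂ = 0.161 × 9747 / 1.08 = 1453.025 sabins.
Shortfall: 1453.025 − 961.985 = 491.0 sabins.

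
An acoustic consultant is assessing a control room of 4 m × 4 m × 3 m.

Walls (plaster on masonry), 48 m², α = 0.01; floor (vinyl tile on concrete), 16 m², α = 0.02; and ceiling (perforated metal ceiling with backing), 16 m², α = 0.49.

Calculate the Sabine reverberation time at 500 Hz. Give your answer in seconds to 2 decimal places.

Equivalent absorption area: A = 48×0.01 + 16×0.02 + 16×0.49 = 8.640 m².
Volume V = 4 × 4 × 3 = 48 m³.
Sabine: RT60 = 0.161 × 48 / 8.640 = 0.89 s.

0.89 s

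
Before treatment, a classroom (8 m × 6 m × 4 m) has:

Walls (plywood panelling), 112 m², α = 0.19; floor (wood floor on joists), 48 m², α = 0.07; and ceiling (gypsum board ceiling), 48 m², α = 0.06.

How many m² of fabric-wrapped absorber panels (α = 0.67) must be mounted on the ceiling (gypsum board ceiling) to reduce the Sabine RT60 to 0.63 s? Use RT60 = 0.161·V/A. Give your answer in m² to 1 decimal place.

Equivalent absorption area: A₁ = 112·0.19 + 48·0.07 + 48·0.06 = 27.520 m².
V = 192 m³. Target absorption A₂ = 0.161 × 192 / 0.63 = 49.067 sabins.
Absorption to add: 49.067 − 27.520 = 21.547 sabins.
Net gain per m²: Δα = 0.67 − 0.06 = 0.61.
Panel area = 21.547 / 0.61 = 35.3 m².

35.3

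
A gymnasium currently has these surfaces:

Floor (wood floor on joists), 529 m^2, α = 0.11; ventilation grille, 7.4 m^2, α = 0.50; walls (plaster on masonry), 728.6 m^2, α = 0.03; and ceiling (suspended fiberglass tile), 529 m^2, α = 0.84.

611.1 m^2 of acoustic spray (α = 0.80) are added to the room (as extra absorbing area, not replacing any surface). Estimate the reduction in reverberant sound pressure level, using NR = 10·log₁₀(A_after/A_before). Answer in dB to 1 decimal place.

2.8 dB

Equivalent absorption area: A_before = 529×0.11 + 7.4×0.50 + 728.6×0.03 + 529×0.84 = 528.108 m^2.
Treatment contributes 611.1·0.80 = 488.880 sabins.
A_after = 528.108 + 488.880 = 1016.988 sabins.
Reduction = 10 log₁₀(A_after/A_before) = 10 log₁₀(1.9257) = 2.8 dB.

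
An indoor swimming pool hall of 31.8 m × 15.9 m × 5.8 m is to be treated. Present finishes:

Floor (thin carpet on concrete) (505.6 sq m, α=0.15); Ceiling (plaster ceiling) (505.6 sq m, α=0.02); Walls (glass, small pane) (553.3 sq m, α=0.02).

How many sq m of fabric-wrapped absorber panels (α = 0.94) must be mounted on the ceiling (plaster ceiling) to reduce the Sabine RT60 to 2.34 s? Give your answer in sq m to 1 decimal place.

A₁ = Σ Sᵢαᵢ = 505.6*0.15 + 505.6*0.02 + 553.3*0.02 = 97.018 sabins.
V = 2932.596 m³. Target absorption A₂ = 0.161 × 2932.596 / 2.34 = 201.773 sabins.
Absorption to add: 201.773 − 97.018 = 104.755 sabins.
Each sq m of panel replacing the ceiling (plaster ceiling) adds (0.94 − 0.02) = 0.92 sabins.
Panel area = 104.755 / 0.92 = 113.9 sq m.

113.9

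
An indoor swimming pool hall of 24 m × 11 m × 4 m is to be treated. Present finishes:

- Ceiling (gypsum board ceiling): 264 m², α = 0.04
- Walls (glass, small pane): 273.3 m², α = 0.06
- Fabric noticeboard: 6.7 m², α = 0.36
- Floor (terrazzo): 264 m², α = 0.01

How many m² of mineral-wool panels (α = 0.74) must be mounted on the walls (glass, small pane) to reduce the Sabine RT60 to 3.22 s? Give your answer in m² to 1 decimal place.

Total absorption A₁ = 264*0.04 + 273.3*0.06 + 6.7*0.36 + 264*0.01
  = 10.560 + 16.398 + 2.412 + 2.640 = 32.010 m² sabins.
V = 1056 m³. Target absorption A₂ = 0.161 × 1056 / 3.22 = 52.800 sabins.
ΔA needed = 52.800 − 32.010 = 20.790 sabins.
Net gain per m²: Δα = 0.74 − 0.06 = 0.68.
Area = ΔA/Δα = 20.790/0.68 = 30.6 m².

30.6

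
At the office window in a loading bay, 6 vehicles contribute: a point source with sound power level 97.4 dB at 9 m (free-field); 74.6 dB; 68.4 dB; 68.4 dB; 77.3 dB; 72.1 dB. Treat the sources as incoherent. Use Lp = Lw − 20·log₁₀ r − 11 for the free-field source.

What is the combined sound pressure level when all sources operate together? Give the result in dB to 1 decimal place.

80.7 dB

Source at 9 m: Lp = 97.4 − 20·log₁₀(9) − 11 = 67.3 dB.
Converting to relative power and adding: 10^(67.3/10) + 10^(74.6/10) + 10^(68.4/10) + 10^(68.4/10) + 10^(77.3/10) + 10^(72.1/10) = 1.18e+08.
Back to dB: 10·log₁₀ Σ = 80.7 dB.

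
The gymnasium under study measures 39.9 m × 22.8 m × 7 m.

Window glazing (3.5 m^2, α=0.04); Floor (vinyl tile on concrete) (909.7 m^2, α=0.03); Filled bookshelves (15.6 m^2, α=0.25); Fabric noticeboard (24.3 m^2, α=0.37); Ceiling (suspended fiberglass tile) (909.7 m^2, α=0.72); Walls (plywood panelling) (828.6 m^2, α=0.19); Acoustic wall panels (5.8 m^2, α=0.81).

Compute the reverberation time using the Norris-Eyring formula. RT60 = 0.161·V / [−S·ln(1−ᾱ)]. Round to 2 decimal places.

0.99 sec

S = Σ Sᵢ = 2697.2 m^2.
Absorption A = 3.5×0.04 + 909.7×0.03 + 15.6×0.25 + 24.3×0.37 + 909.7×0.72 + 828.6×0.19 + 5.8×0.81 = 857.438 sabins.
ᾱ = 857.438 / 2697.2 = 0.3179.
Eyring denominator: −S ln(1−ᾱ) = 1031.892.
V = 39.9 × 22.8 × 7 = 6368.04 m³.
RT60 = 0.161 × 6368.04 / 1031.892 = 0.99 s.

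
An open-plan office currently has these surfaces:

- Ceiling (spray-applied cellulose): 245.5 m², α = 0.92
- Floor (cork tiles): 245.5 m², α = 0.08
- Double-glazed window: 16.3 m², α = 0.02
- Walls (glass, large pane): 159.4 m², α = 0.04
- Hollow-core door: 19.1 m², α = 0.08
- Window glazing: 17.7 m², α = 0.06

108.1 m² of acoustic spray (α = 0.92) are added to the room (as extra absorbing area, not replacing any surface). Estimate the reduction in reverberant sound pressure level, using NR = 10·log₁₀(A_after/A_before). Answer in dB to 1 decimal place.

Total absorption A_before = 245.5·0.92 + 245.5·0.08 + 16.3·0.02 + 159.4·0.04 + 19.1·0.08 + 17.7·0.06
  = 225.860 + 19.640 + 0.326 + 6.376 + 1.528 + 1.062 = 254.792 m² sabins.
Treatment contributes 108.1·0.92 = 99.452 sabins.
New total A_after = 354.244 sabins.
NR = 10·log₁₀(354.244/254.792) = 1.4 dB.

1.4 dB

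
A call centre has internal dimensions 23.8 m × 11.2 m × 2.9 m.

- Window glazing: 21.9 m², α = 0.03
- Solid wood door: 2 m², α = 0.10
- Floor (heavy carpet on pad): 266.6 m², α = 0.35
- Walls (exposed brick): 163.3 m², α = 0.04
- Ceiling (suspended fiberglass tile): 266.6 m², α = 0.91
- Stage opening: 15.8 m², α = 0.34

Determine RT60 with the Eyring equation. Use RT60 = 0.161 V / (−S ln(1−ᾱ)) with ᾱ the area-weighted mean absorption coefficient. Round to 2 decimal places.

S = Σ Sᵢ = 736.2 m².
Σ(Sᵢαᵢ) = 21.9×0.03 + 2×0.10 + 266.6×0.35 + 163.3×0.04 + 266.6×0.91 + 15.8×0.34 = 348.677.
Mean coefficient ᾱ = A/S = 0.4736.
−S·ln(1−ᾱ) = −736.2 × ln(1 − 0.4736) = 472.415.
V = 23.8 × 11.2 × 2.9 = 773.024 m³.
T = 0.161·V/[−S·ln(1−ᾱ)] = 0.161·773.024/472.415 = 0.26 s.

0.26 s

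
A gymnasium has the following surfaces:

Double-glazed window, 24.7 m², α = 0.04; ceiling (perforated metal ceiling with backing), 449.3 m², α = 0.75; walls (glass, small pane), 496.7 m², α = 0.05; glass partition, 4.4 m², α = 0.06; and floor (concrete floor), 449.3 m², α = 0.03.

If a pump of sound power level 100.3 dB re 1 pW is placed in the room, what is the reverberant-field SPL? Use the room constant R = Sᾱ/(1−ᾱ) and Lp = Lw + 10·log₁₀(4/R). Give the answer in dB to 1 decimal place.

Σ(Sᵢαᵢ) = 24.7·0.04 + 449.3·0.75 + 496.7·0.05 + 4.4·0.06 + 449.3·0.03 = 376.541; total area S = 1424.4 m².
ᾱ = 376.541/1424.4 = 0.2644; R = Sᾱ/(1−ᾱ) = 376.541/(1−0.2644) = 511.883 m².
Lp = 100.3 + 10·log₁₀(4/511.883) = 100.3 + (-21.07) = 79.2 dB.

79.2 dB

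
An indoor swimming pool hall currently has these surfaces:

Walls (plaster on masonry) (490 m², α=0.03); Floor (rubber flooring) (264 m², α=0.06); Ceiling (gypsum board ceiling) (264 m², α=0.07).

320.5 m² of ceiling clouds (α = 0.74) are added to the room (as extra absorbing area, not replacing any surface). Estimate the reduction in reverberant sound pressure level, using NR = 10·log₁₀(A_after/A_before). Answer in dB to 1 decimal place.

7.7 dB

Total absorption A_before = 490×0.03 + 264×0.06 + 264×0.07
  = 14.700 + 15.840 + 18.480 = 49.020 m² sabins.
Treatment contributes 320.5·0.74 = 237.170 sabins.
A_after = 49.020 + 237.170 = 286.190 sabins.
Reduction = 10 log₁₀(A_after/A_before) = 10 log₁₀(5.8382) = 7.7 dB.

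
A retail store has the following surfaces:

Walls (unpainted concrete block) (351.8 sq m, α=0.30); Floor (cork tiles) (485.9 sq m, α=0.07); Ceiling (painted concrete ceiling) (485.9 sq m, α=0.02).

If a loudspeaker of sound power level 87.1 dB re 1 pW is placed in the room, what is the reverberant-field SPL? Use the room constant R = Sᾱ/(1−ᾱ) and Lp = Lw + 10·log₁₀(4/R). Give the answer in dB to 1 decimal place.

A = 149.271 sabins; S = 1323.6 sq m.
ᾱ = 0.1128, so room constant R = A/(1−ᾱ) = 168.250 sq m.
Lp = 87.1 + 10·log₁₀(4/168.250) = 87.1 + (-16.24) = 70.9 dB.

70.9 dB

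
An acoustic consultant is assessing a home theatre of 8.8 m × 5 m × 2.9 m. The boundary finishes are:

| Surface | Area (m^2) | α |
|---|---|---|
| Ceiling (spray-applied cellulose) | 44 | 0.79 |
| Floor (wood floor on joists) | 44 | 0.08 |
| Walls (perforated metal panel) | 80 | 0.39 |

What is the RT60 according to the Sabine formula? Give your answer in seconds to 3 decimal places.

Equivalent absorption area: A = 44·0.79 + 44·0.08 + 80·0.39 = 69.480 m^2.
V = 8.8·5·2.9 = 127.6 m³.
T = 0.161 V/A = 0.161·127.6/69.480 = 0.296 s.

0.296 s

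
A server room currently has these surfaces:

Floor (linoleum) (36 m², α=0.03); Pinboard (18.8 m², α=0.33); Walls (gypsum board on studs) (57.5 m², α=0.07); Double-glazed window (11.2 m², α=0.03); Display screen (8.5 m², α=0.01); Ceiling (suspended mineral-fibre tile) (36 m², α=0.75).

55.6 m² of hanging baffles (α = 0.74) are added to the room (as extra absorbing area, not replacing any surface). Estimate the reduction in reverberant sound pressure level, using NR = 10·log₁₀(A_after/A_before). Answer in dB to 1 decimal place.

Total absorption A_before = 36·0.03 + 18.8·0.33 + 57.5·0.07 + 11.2·0.03 + 8.5·0.01 + 36·0.75
  = 1.080 + 6.204 + 4.025 + 0.336 + 0.085 + 27.000 = 38.730 m² sabins.
Treatment contributes 55.6·0.74 = 41.144 sabins.
New total A_after = 79.874 sabins.
Reduction = 10 log₁₀(A_after/A_before) = 10 log₁₀(2.0623) = 3.1 dB.

3.1 dB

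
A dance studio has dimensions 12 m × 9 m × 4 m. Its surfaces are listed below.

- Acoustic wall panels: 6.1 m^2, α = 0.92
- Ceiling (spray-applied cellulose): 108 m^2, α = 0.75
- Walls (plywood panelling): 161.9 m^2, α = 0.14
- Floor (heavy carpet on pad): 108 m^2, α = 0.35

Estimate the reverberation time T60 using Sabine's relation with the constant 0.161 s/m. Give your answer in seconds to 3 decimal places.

0.473 seconds

Total absorption A = 6.1×0.92 + 108×0.75 + 161.9×0.14 + 108×0.35
  = 5.612 + 81.000 + 22.666 + 37.800 = 147.078 m^2 sabins.
V = 12·9·4 = 432 m³.
RT60 = 0.161 · V / A = 0.161 × 432 / 147.078 = 0.473 s.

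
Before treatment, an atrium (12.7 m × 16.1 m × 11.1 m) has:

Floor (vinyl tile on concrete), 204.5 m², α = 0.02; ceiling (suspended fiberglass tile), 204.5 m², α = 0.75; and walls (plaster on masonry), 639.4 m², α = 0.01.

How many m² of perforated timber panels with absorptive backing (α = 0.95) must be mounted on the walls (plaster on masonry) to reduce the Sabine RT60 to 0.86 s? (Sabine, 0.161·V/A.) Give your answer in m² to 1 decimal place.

277.7

Total absorption A₁ = 204.5*0.02 + 204.5*0.75 + 639.4*0.01
  = 4.090 + 153.375 + 6.394 = 163.859 m² sabins.
Required A₂ = 0.161·2269.617/0.86 = 424.893 sabins.
Absorption to add: 424.893 − 163.859 = 261.034 sabins.
Each m² of panel replacing the walls (plaster on masonry) adds (0.95 − 0.01) = 0.94 sabins.
Panel area = 261.034 / 0.94 = 277.7 m².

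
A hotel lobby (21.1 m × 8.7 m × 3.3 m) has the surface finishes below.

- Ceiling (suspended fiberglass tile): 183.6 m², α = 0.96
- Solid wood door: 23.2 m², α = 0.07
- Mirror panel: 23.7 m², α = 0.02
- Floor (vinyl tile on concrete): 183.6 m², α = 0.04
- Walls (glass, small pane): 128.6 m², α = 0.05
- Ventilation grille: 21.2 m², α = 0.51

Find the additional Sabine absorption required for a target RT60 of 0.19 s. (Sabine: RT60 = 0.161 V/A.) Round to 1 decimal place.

Total absorption A₁ = 183.6×0.96 + 23.2×0.07 + 23.7×0.02 + 183.6×0.04 + 128.6×0.05 + 21.2×0.51
  = 176.256 + 1.624 + 0.474 + 7.344 + 6.430 + 10.812 = 202.940 m² sabins.
V = 605.781 m³. Required absorption A₂ = 0.161 × 605.781 / 0.19 = 513.320 sabins.
Additional absorption ΔA = 513.320 − 202.940 = 310.4 sabins.

310.4 sabins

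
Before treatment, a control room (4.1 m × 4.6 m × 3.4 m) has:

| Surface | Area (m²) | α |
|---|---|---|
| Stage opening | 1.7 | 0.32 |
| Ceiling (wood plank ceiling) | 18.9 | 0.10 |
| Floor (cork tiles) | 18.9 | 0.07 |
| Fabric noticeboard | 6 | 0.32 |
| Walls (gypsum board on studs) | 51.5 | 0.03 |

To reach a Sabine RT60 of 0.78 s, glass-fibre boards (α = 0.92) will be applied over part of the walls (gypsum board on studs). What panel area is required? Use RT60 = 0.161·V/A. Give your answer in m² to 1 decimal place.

6.8

Summing Sᵢαᵢ: 0.544 + 1.890 + 1.323 + 1.920 + 1.545 → A₁ = 7.222 sabins.
Required A₂ = 0.161·64.124/0.78 = 13.236 sabins.
Absorption to add: 13.236 − 7.222 = 6.014 sabins.
Net gain per m²: Δα = 0.92 − 0.03 = 0.89.
Area = ΔA/Δα = 6.014/0.89 = 6.8 m².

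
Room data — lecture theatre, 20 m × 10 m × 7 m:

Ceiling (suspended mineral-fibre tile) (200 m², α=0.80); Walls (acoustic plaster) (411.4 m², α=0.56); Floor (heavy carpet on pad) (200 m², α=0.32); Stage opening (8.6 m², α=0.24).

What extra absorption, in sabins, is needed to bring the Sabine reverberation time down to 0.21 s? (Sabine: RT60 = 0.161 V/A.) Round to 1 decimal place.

616.9 sabins

A₁ = Σ Sᵢαᵢ = 200·0.80 + 411.4·0.56 + 200·0.32 + 8.6·0.24 = 456.448 sabins.
Target A₂ = 0.161·1400/0.21 = 1073.333 sabins (V = 1400 m³).
Shortfall: 1073.333 − 456.448 = 616.9 sabins.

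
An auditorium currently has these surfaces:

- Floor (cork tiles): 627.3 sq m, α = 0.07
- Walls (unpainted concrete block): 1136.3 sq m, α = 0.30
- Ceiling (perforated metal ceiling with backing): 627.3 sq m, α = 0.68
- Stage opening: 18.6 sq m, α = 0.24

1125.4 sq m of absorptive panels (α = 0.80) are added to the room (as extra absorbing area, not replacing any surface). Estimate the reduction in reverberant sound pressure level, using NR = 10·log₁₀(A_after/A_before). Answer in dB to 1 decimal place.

Total absorption A_before = 627.3×0.07 + 1136.3×0.30 + 627.3×0.68 + 18.6×0.24
  = 43.911 + 340.890 + 426.564 + 4.464 = 815.829 sq m sabins.
Added absorption = 1125.4 × 0.80 = 900.320 sabins.
A_after = 815.829 + 900.320 = 1716.149 sabins.
NR = 10·log₁₀(1716.149/815.829) = 3.2 dB.

3.2 dB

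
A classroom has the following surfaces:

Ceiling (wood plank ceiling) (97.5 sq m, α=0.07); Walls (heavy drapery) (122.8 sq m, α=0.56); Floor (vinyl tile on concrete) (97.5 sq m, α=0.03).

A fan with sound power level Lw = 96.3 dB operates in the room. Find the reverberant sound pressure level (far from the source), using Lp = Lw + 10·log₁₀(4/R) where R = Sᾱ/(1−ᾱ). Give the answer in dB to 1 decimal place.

82.1 dB

Σ(Sᵢαᵢ) = 97.5·0.07 + 122.8·0.56 + 97.5·0.03 = 78.518; total area S = 317.8 sq m.
ᾱ = 78.518/317.8 = 0.2471; R = Sᾱ/(1−ᾱ) = 78.518/(1−0.2471) = 104.287 sq m.
Lp = Lw + 10 log₁₀(4/R) = 96.3 -14.16 = 82.1 dB.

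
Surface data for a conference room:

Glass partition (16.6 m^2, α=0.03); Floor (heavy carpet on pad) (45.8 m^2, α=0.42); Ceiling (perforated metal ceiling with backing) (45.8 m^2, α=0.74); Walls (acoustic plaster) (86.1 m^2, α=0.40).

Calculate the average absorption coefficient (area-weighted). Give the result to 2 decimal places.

Total surface area S = 194.3 m^2.
Σ(Sᵢαᵢ) = 16.6×0.03 + 45.8×0.42 + 45.8×0.74 + 86.1×0.40 = 88.066.
ᾱ = A/S = 0.45.

0.45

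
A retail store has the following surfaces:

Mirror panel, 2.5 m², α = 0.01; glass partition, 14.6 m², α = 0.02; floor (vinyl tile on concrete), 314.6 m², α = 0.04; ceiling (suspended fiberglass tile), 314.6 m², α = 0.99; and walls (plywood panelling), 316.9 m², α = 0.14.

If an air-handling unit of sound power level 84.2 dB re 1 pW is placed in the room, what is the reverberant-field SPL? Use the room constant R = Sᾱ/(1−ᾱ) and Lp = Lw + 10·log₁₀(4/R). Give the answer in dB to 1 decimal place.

62.5 dB

Σ(Sᵢαᵢ) = 2.5·0.01 + 14.6·0.02 + 314.6·0.04 + 314.6·0.99 + 316.9·0.14 = 368.721; total area S = 963.2 m².
ᾱ = 368.721/963.2 = 0.3828; R = Sᾱ/(1−ᾱ) = 368.721/(1−0.3828) = 597.409 m².
Lp = Lw + 10 log₁₀(4/R) = 84.2 -21.74 = 62.5 dB.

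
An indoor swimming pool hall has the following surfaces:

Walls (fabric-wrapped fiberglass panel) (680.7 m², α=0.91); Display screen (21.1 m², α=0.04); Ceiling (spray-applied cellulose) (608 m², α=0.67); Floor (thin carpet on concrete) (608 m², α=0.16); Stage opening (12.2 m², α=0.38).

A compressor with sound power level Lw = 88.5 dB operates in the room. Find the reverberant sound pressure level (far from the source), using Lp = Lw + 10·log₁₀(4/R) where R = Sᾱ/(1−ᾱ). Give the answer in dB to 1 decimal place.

A = 1129.557 sabins; S = 1930.0 m².
ᾱ = 1129.557/1930.0 = 0.5853; R = Sᾱ/(1−ᾱ) = 1129.557/(1−0.5853) = 2723.793 m².
Lp = Lw + 10 log₁₀(4/R) = 88.5 -28.33 = 60.2 dB.

60.2 dB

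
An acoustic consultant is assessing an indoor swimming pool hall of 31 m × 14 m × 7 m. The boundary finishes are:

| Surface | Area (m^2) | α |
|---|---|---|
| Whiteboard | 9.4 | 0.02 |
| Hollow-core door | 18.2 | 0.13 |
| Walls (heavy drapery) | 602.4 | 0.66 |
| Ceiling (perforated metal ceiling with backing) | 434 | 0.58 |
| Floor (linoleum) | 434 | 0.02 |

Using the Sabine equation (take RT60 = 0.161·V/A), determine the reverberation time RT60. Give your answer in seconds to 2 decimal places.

Total absorption A = 9.4*0.02 + 18.2*0.13 + 602.4*0.66 + 434*0.58 + 434*0.02
  = 0.188 + 2.366 + 397.584 + 251.720 + 8.680 = 660.538 m^2 sabins.
Room volume: 3038 m³.
RT60 = 0.161 · V / A = 0.161 × 3038 / 660.538 = 0.74 s.

0.74 sec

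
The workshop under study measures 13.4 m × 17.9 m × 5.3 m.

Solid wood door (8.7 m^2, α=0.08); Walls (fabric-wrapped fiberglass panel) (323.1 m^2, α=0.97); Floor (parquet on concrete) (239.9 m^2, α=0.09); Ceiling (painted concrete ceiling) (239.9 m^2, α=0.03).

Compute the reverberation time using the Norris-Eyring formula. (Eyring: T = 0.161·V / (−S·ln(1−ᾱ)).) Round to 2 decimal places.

0.46 sec

S = Σ Sᵢ = 811.6 m^2.
Σ(Sᵢαᵢ) = 8.7·0.08 + 323.1·0.97 + 239.9·0.09 + 239.9·0.03 = 342.891.
Mean coefficient ᾱ = A/S = 0.4225.
−S·ln(1−ᾱ) = −811.6 × ln(1 − 0.4225) = 445.606.
V = 13.4 × 17.9 × 5.3 = 1271.258 m³.
RT60 = 0.161 × 1271.258 / 445.606 = 0.46 s.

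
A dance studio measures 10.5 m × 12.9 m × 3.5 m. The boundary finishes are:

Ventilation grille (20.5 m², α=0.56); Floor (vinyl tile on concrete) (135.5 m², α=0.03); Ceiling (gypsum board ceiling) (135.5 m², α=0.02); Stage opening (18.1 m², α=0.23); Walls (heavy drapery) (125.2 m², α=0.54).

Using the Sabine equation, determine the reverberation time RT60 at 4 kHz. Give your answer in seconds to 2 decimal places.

0.85 s

Total absorption A = 20.5×0.56 + 135.5×0.03 + 135.5×0.02 + 18.1×0.23 + 125.2×0.54
  = 11.480 + 4.065 + 2.710 + 4.163 + 67.608 = 90.026 m² sabins.
Room volume: 474.075 m³.
T = 0.161 V/A = 0.161·474.075/90.026 = 0.85 s.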